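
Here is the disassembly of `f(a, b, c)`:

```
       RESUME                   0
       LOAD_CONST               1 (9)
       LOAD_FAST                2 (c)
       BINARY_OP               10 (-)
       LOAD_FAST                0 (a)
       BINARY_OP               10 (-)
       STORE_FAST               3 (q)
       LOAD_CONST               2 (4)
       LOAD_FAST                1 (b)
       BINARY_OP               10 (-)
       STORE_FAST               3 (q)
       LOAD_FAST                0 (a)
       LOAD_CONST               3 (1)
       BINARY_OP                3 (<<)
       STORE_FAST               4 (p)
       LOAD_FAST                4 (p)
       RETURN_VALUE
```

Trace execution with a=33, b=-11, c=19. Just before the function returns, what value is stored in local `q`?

15

LOAD_CONST → push 9. Stack: [9]
LOAD_FAST c → push 19. Stack: [9, 19]
BINARY_OP - → 9 - 19 = -10. Stack: [-10]
LOAD_FAST a → push 33. Stack: [-10, 33]
BINARY_OP - → -10 - 33 = -43. Stack: [-43]
STORE_FAST q → q=-43. Stack: []
LOAD_CONST → push 4. Stack: [4]
LOAD_FAST b → push -11. Stack: [4, -11]
BINARY_OP - → 4 - -11 = 15. Stack: [15]
STORE_FAST q → q=15. Stack: []
LOAD_FAST a → push 33. Stack: [33]
LOAD_CONST → push 1. Stack: [33, 1]
BINARY_OP << → 33 << 1 = 66. Stack: [66]
STORE_FAST p → p=66. Stack: []
LOAD_FAST p → push 66. Stack: [66]
RETURN_VALUE → return 66.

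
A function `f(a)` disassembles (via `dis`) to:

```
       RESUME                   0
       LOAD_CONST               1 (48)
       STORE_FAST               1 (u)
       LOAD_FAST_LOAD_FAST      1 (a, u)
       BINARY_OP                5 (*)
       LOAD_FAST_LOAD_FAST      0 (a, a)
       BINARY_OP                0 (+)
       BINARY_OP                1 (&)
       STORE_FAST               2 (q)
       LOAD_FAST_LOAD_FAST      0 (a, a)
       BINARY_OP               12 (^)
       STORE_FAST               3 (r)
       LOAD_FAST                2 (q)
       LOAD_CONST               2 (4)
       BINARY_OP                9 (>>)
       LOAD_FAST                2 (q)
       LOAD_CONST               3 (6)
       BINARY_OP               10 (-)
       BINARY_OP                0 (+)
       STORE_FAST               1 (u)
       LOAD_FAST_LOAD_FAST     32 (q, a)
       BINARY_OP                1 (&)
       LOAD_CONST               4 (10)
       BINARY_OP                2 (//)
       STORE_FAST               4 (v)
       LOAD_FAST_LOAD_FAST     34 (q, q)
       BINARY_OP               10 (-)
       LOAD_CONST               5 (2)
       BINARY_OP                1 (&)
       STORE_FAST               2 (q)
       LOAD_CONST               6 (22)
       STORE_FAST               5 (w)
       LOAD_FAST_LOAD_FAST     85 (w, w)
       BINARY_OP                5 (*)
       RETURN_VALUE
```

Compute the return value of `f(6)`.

484

LOAD_CONST → push 48. Stack: [48]
STORE_FAST u → u=48. Stack: []
LOAD_FAST_LOAD_FAST a,u → push 6,48. Stack: [6, 48]
BINARY_OP * → 6 * 48 = 288. Stack: [288]
LOAD_FAST_LOAD_FAST a,a → push 6,6. Stack: [288, 6, 6]
BINARY_OP + → 6 + 6 = 12. Stack: [288, 12]
BINARY_OP & → 288 & 12 = 0. Stack: [0]
STORE_FAST q → q=0. Stack: []
LOAD_FAST_LOAD_FAST a,a → push 6,6. Stack: [6, 6]
BINARY_OP ^ → 6 ^ 6 = 0. Stack: [0]
STORE_FAST r → r=0. Stack: []
LOAD_FAST q → push 0. Stack: [0]
LOAD_CONST → push 4. Stack: [0, 4]
BINARY_OP >> → 0 >> 4 = 0. Stack: [0]
LOAD_FAST q → push 0. Stack: [0, 0]
LOAD_CONST → push 6. Stack: [0, 0, 6]
BINARY_OP - → 0 - 6 = -6. Stack: [0, -6]
BINARY_OP + → 0 + -6 = -6. Stack: [-6]
STORE_FAST u → u=-6. Stack: []
LOAD_FAST_LOAD_FAST q,a → push 0,6. Stack: [0, 6]
BINARY_OP & → 0 & 6 = 0. Stack: [0]
LOAD_CONST → push 10. Stack: [0, 10]
BINARY_OP // → 0 // 10 = 0. Stack: [0]
STORE_FAST v → v=0. Stack: []
LOAD_FAST_LOAD_FAST q,q → push 0,0. Stack: [0, 0]
BINARY_OP - → 0 - 0 = 0. Stack: [0]
LOAD_CONST → push 2. Stack: [0, 2]
BINARY_OP & → 0 & 2 = 0. Stack: [0]
STORE_FAST q → q=0. Stack: []
LOAD_CONST → push 22. Stack: [22]
STORE_FAST w → w=22. Stack: []
LOAD_FAST_LOAD_FAST w,w → push 22,22. Stack: [22, 22]
BINARY_OP * → 22 * 22 = 484. Stack: [484]
RETURN_VALUE → return 484.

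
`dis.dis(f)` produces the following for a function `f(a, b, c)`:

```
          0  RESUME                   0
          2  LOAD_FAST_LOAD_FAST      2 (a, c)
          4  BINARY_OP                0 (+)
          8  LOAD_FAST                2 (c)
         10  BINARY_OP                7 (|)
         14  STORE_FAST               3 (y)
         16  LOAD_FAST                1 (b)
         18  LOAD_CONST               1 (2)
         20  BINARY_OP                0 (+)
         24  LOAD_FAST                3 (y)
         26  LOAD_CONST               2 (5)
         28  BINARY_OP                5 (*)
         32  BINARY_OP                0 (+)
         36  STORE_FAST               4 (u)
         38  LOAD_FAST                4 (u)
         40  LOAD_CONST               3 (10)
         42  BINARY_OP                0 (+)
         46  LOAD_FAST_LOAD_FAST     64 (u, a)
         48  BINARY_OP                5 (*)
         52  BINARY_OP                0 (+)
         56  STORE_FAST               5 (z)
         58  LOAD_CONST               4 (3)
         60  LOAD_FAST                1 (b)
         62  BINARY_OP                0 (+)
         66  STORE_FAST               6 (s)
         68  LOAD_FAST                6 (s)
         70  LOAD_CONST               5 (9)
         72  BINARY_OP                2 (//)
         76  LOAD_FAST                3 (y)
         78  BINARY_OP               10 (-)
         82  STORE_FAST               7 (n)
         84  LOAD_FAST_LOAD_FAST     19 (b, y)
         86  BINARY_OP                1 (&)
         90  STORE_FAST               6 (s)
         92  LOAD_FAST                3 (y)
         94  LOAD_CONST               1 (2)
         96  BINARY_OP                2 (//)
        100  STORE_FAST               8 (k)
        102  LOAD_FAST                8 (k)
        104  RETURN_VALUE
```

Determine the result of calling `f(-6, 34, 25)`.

LOAD_FAST_LOAD_FAST a,c → push -6,25. Stack: [-6, 25]
BINARY_OP + → -6 + 25 = 19. Stack: [19]
LOAD_FAST c → push 25. Stack: [19, 25]
BINARY_OP | → 19 | 25 = 27. Stack: [27]
STORE_FAST y → y=27. Stack: []
LOAD_FAST b → push 34. Stack: [34]
LOAD_CONST → push 2. Stack: [34, 2]
BINARY_OP + → 34 + 2 = 36. Stack: [36]
LOAD_FAST y → push 27. Stack: [36, 27]
LOAD_CONST → push 5. Stack: [36, 27, 5]
BINARY_OP * → 27 * 5 = 135. Stack: [36, 135]
BINARY_OP + → 36 + 135 = 171. Stack: [171]
STORE_FAST u → u=171. Stack: []
LOAD_FAST u → push 171. Stack: [171]
LOAD_CONST → push 10. Stack: [171, 10]
BINARY_OP + → 171 + 10 = 181. Stack: [181]
LOAD_FAST_LOAD_FAST u,a → push 171,-6. Stack: [181, 171, -6]
BINARY_OP * → 171 * -6 = -1026. Stack: [181, -1026]
BINARY_OP + → 181 + -1026 = -845. Stack: [-845]
STORE_FAST z → z=-845. Stack: []
LOAD_CONST → push 3. Stack: [3]
LOAD_FAST b → push 34. Stack: [3, 34]
BINARY_OP + → 3 + 34 = 37. Stack: [37]
STORE_FAST s → s=37. Stack: []
LOAD_FAST s → push 37. Stack: [37]
LOAD_CONST → push 9. Stack: [37, 9]
BINARY_OP // → 37 // 9 = 4. Stack: [4]
LOAD_FAST y → push 27. Stack: [4, 27]
BINARY_OP - → 4 - 27 = -23. Stack: [-23]
STORE_FAST n → n=-23. Stack: []
LOAD_FAST_LOAD_FAST b,y → push 34,27. Stack: [34, 27]
BINARY_OP & → 34 & 27 = 2. Stack: [2]
STORE_FAST s → s=2. Stack: []
LOAD_FAST y → push 27. Stack: [27]
LOAD_CONST → push 2. Stack: [27, 2]
BINARY_OP // → 27 // 2 = 13. Stack: [13]
STORE_FAST k → k=13. Stack: []
LOAD_FAST k → push 13. Stack: [13]
RETURN_VALUE → return 13.

13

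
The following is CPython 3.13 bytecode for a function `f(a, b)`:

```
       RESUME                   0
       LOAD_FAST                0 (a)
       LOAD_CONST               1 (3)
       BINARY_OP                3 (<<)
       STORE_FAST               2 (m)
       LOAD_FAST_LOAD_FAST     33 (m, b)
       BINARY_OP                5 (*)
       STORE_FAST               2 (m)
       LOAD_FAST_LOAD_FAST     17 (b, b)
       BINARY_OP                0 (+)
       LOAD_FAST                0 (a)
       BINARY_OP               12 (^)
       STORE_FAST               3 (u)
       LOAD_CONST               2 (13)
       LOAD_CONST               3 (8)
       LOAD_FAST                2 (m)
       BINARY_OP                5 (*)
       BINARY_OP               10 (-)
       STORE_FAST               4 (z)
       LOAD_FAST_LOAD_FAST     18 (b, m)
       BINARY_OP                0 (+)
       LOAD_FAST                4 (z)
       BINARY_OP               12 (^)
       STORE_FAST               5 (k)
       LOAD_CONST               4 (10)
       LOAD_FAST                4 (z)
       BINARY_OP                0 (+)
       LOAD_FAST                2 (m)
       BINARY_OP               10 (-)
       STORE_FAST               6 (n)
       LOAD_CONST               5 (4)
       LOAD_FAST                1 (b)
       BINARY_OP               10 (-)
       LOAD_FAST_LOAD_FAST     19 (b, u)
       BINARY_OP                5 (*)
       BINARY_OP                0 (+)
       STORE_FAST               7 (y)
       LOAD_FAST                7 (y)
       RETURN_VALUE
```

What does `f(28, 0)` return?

4

LOAD_FAST a → push 28. Stack: [28]
LOAD_CONST → push 3. Stack: [28, 3]
BINARY_OP << → 28 << 3 = 224. Stack: [224]
STORE_FAST m → m=224. Stack: []
LOAD_FAST_LOAD_FAST m,b → push 224,0. Stack: [224, 0]
BINARY_OP * → 224 * 0 = 0. Stack: [0]
STORE_FAST m → m=0. Stack: []
LOAD_FAST_LOAD_FAST b,b → push 0,0. Stack: [0, 0]
BINARY_OP + → 0 + 0 = 0. Stack: [0]
LOAD_FAST a → push 28. Stack: [0, 28]
BINARY_OP ^ → 0 ^ 28 = 28. Stack: [28]
STORE_FAST u → u=28. Stack: []
LOAD_CONST → push 13. Stack: [13]
LOAD_CONST → push 8. Stack: [13, 8]
LOAD_FAST m → push 0. Stack: [13, 8, 0]
BINARY_OP * → 8 * 0 = 0. Stack: [13, 0]
BINARY_OP - → 13 - 0 = 13. Stack: [13]
STORE_FAST z → z=13. Stack: []
LOAD_FAST_LOAD_FAST b,m → push 0,0. Stack: [0, 0]
BINARY_OP + → 0 + 0 = 0. Stack: [0]
LOAD_FAST z → push 13. Stack: [0, 13]
BINARY_OP ^ → 0 ^ 13 = 13. Stack: [13]
STORE_FAST k → k=13. Stack: []
LOAD_CONST → push 10. Stack: [10]
LOAD_FAST z → push 13. Stack: [10, 13]
BINARY_OP + → 10 + 13 = 23. Stack: [23]
LOAD_FAST m → push 0. Stack: [23, 0]
BINARY_OP - → 23 - 0 = 23. Stack: [23]
STORE_FAST n → n=23. Stack: []
LOAD_CONST → push 4. Stack: [4]
LOAD_FAST b → push 0. Stack: [4, 0]
BINARY_OP - → 4 - 0 = 4. Stack: [4]
LOAD_FAST_LOAD_FAST b,u → push 0,28. Stack: [4, 0, 28]
BINARY_OP * → 0 * 28 = 0. Stack: [4, 0]
BINARY_OP + → 4 + 0 = 4. Stack: [4]
STORE_FAST y → y=4. Stack: []
LOAD_FAST y → push 4. Stack: [4]
RETURN_VALUE → return 4.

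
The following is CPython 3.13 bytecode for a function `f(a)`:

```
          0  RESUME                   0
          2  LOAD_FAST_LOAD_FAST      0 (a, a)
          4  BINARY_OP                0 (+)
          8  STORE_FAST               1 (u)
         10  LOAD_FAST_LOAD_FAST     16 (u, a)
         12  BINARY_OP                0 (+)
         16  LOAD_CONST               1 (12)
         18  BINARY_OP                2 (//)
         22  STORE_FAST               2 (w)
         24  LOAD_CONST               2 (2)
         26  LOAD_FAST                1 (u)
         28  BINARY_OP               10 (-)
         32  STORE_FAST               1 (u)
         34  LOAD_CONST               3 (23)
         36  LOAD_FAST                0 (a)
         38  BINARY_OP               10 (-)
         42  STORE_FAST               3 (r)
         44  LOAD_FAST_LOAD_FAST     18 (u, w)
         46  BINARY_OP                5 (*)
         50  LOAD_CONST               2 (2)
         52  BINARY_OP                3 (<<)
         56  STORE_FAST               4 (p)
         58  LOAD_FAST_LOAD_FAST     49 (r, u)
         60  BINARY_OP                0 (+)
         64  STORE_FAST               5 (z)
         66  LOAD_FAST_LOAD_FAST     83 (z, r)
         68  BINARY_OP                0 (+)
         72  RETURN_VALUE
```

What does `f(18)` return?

-24

LOAD_FAST_LOAD_FAST a,a → push 18,18. Stack: [18, 18]
BINARY_OP + → 18 + 18 = 36. Stack: [36]
STORE_FAST u → u=36. Stack: []
LOAD_FAST_LOAD_FAST u,a → push 36,18. Stack: [36, 18]
BINARY_OP + → 36 + 18 = 54. Stack: [54]
LOAD_CONST → push 12. Stack: [54, 12]
BINARY_OP // → 54 // 12 = 4. Stack: [4]
STORE_FAST w → w=4. Stack: []
LOAD_CONST → push 2. Stack: [2]
LOAD_FAST u → push 36. Stack: [2, 36]
BINARY_OP - → 2 - 36 = -34. Stack: [-34]
STORE_FAST u → u=-34. Stack: []
LOAD_CONST → push 23. Stack: [23]
LOAD_FAST a → push 18. Stack: [23, 18]
BINARY_OP - → 23 - 18 = 5. Stack: [5]
STORE_FAST r → r=5. Stack: []
LOAD_FAST_LOAD_FAST u,w → push -34,4. Stack: [-34, 4]
BINARY_OP * → -34 * 4 = -136. Stack: [-136]
LOAD_CONST → push 2. Stack: [-136, 2]
BINARY_OP << → -136 << 2 = -544. Stack: [-544]
STORE_FAST p → p=-544. Stack: []
LOAD_FAST_LOAD_FAST r,u → push 5,-34. Stack: [5, -34]
BINARY_OP + → 5 + -34 = -29. Stack: [-29]
STORE_FAST z → z=-29. Stack: []
LOAD_FAST_LOAD_FAST z,r → push -29,5. Stack: [-29, 5]
BINARY_OP + → -29 + 5 = -24. Stack: [-24]
RETURN_VALUE → return -24.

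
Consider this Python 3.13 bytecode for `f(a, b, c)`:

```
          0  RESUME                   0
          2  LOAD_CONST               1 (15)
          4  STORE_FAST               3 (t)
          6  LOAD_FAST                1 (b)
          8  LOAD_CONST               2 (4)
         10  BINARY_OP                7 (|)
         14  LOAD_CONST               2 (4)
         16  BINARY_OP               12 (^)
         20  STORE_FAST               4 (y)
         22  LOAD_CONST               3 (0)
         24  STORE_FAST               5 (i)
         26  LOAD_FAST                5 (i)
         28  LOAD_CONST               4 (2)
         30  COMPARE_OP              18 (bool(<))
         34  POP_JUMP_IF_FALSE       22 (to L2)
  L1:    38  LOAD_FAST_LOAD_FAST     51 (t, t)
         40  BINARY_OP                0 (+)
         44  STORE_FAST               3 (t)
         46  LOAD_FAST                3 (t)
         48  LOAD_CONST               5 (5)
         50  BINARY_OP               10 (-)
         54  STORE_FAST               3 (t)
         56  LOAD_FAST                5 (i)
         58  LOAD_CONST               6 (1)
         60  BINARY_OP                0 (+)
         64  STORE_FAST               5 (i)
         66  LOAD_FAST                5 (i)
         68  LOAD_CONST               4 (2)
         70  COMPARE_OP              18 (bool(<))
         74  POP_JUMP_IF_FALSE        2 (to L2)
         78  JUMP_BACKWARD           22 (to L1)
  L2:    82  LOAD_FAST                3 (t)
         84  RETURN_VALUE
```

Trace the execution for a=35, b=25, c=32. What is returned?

LOAD_CONST → push 15. Stack: [15]
STORE_FAST t → t=15. Stack: []
LOAD_FAST b → push 25. Stack: [25]
LOAD_CONST → push 4. Stack: [25, 4]
BINARY_OP | → 25 | 4 = 29. Stack: [29]
LOAD_CONST → push 4. Stack: [29, 4]
BINARY_OP ^ → 29 ^ 4 = 25. Stack: [25]
STORE_FAST y → y=25. Stack: []
LOAD_CONST → push 0. Stack: [0]
STORE_FAST i → i=0. Stack: []
LOAD_FAST i → push 0. Stack: [0]
LOAD_CONST → push 2. Stack: [0, 2]
COMPARE_OP bool(<) → 0 vs 2 = True. Stack: [True]
POP_JUMP_IF_FALSE → pop True; no jump. Stack: []
LOAD_FAST_LOAD_FAST t,t → push 15,15. Stack: [15, 15]
BINARY_OP + → 15 + 15 = 30. Stack: [30]
STORE_FAST t → t=30. Stack: []
LOAD_FAST t → push 30. Stack: [30]
LOAD_CONST → push 5. Stack: [30, 5]
BINARY_OP - → 30 - 5 = 25. Stack: [25]
STORE_FAST t → t=25. Stack: []
LOAD_FAST i → push 0. Stack: [0]
LOAD_CONST → push 1. Stack: [0, 1]
BINARY_OP + → 0 + 1 = 1. Stack: [1]
STORE_FAST i → i=1. Stack: []
LOAD_FAST i → push 1. Stack: [1]
LOAD_CONST → push 2. Stack: [1, 2]
COMPARE_OP bool(<) → 1 vs 2 = True. Stack: [True]
POP_JUMP_IF_FALSE → pop True; no jump. Stack: []
LOAD_FAST_LOAD_FAST t,t → push 25,25. Stack: [25, 25]
BINARY_OP + → 25 + 25 = 50. Stack: [50]
STORE_FAST t → t=50. Stack: []
LOAD_FAST t → push 50. Stack: [50]
LOAD_CONST → push 5. Stack: [50, 5]
BINARY_OP - → 50 - 5 = 45. Stack: [45]
STORE_FAST t → t=45. Stack: []
LOAD_FAST i → push 1. Stack: [1]
LOAD_CONST → push 1. Stack: [1, 1]
BINARY_OP + → 1 + 1 = 2. Stack: [2]
STORE_FAST i → i=2. Stack: []
LOAD_FAST i → push 2. Stack: [2]
LOAD_CONST → push 2. Stack: [2, 2]
COMPARE_OP bool(<) → 2 vs 2 = False. Stack: [False]
POP_JUMP_IF_FALSE → pop False; jump. Stack: []
LOAD_FAST t → push 45. Stack: [45]
RETURN_VALUE → return 45.

45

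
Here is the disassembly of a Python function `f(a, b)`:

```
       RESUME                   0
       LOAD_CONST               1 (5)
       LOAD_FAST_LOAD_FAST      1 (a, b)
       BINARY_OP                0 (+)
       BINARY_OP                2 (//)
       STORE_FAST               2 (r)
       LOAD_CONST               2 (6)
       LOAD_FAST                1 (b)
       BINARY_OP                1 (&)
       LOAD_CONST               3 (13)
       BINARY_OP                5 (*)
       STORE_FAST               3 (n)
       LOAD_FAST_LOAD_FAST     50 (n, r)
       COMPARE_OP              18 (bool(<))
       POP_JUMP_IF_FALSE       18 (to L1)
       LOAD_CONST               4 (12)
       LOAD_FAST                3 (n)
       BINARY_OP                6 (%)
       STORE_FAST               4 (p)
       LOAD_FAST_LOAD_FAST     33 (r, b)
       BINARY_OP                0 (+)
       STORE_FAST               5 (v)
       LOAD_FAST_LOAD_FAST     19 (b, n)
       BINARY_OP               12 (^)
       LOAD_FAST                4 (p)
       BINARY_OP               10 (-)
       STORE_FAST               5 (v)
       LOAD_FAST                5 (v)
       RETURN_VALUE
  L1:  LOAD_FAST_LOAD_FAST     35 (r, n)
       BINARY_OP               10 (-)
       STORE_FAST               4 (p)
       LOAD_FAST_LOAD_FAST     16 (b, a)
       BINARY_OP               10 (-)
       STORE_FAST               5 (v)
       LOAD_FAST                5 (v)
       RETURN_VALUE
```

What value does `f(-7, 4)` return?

11

LOAD_CONST → push 5. Stack: [5]
LOAD_FAST_LOAD_FAST a,b → push -7,4. Stack: [5, -7, 4]
BINARY_OP + → -7 + 4 = -3. Stack: [5, -3]
BINARY_OP // → 5 // -3 = -2. Stack: [-2]
STORE_FAST r → r=-2. Stack: []
LOAD_CONST → push 6. Stack: [6]
LOAD_FAST b → push 4. Stack: [6, 4]
BINARY_OP & → 6 & 4 = 4. Stack: [4]
LOAD_CONST → push 13. Stack: [4, 13]
BINARY_OP * → 4 * 13 = 52. Stack: [52]
STORE_FAST n → n=52. Stack: []
LOAD_FAST_LOAD_FAST n,r → push 52,-2. Stack: [52, -2]
COMPARE_OP bool(<) → 52 vs -2 = False. Stack: [False]
POP_JUMP_IF_FALSE → pop False; jump. Stack: []
LOAD_FAST_LOAD_FAST r,n → push -2,52. Stack: [-2, 52]
BINARY_OP - → -2 - 52 = -54. Stack: [-54]
STORE_FAST p → p=-54. Stack: []
LOAD_FAST_LOAD_FAST b,a → push 4,-7. Stack: [4, -7]
BINARY_OP - → 4 - -7 = 11. Stack: [11]
STORE_FAST v → v=11. Stack: []
LOAD_FAST v → push 11. Stack: [11]
RETURN_VALUE → return 11.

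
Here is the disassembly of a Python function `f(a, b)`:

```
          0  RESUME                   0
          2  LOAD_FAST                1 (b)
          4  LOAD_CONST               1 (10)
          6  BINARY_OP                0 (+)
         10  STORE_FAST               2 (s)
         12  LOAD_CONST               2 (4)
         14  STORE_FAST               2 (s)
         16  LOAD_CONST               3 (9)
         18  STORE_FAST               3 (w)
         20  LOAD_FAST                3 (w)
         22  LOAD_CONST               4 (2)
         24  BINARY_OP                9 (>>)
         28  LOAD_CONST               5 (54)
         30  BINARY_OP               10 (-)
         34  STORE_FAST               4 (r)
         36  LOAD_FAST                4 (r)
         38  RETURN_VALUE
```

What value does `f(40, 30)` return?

LOAD_FAST b → push 30. Stack: [30]
LOAD_CONST → push 10. Stack: [30, 10]
BINARY_OP + → 30 + 10 = 40. Stack: [40]
STORE_FAST s → s=40. Stack: []
LOAD_CONST → push 4. Stack: [4]
STORE_FAST s → s=4. Stack: []
LOAD_CONST → push 9. Stack: [9]
STORE_FAST w → w=9. Stack: []
LOAD_FAST w → push 9. Stack: [9]
LOAD_CONST → push 2. Stack: [9, 2]
BINARY_OP >> → 9 >> 2 = 2. Stack: [2]
LOAD_CONST → push 54. Stack: [2, 54]
BINARY_OP - → 2 - 54 = -52. Stack: [-52]
STORE_FAST r → r=-52. Stack: []
LOAD_FAST r → push -52. Stack: [-52]
RETURN_VALUE → return -52.

-52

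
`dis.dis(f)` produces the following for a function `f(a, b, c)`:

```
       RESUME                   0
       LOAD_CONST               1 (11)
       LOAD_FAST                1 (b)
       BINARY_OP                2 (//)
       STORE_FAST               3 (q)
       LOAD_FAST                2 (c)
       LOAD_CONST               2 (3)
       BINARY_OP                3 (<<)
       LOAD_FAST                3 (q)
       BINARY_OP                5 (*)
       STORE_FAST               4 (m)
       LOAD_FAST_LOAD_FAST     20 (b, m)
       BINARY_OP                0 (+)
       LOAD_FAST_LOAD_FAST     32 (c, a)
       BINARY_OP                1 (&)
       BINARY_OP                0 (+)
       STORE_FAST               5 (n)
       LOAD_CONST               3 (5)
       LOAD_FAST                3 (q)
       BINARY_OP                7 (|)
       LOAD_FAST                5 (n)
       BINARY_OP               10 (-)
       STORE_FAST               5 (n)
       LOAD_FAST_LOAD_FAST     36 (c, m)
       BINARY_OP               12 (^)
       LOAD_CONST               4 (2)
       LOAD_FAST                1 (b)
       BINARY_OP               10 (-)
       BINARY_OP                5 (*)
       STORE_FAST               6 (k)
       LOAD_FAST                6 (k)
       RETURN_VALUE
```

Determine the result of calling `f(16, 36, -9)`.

306

LOAD_CONST → push 11. Stack: [11]
LOAD_FAST b → push 36. Stack: [11, 36]
BINARY_OP // → 11 // 36 = 0. Stack: [0]
STORE_FAST q → q=0. Stack: []
LOAD_FAST c → push -9. Stack: [-9]
LOAD_CONST → push 3. Stack: [-9, 3]
BINARY_OP << → -9 << 3 = -72. Stack: [-72]
LOAD_FAST q → push 0. Stack: [-72, 0]
BINARY_OP * → -72 * 0 = 0. Stack: [0]
STORE_FAST m → m=0. Stack: []
LOAD_FAST_LOAD_FAST b,m → push 36,0. Stack: [36, 0]
BINARY_OP + → 36 + 0 = 36. Stack: [36]
LOAD_FAST_LOAD_FAST c,a → push -9,16. Stack: [36, -9, 16]
BINARY_OP & → -9 & 16 = 16. Stack: [36, 16]
BINARY_OP + → 36 + 16 = 52. Stack: [52]
STORE_FAST n → n=52. Stack: []
LOAD_CONST → push 5. Stack: [5]
LOAD_FAST q → push 0. Stack: [5, 0]
BINARY_OP | → 5 | 0 = 5. Stack: [5]
LOAD_FAST n → push 52. Stack: [5, 52]
BINARY_OP - → 5 - 52 = -47. Stack: [-47]
STORE_FAST n → n=-47. Stack: []
LOAD_FAST_LOAD_FAST c,m → push -9,0. Stack: [-9, 0]
BINARY_OP ^ → -9 ^ 0 = -9. Stack: [-9]
LOAD_CONST → push 2. Stack: [-9, 2]
LOAD_FAST b → push 36. Stack: [-9, 2, 36]
BINARY_OP - → 2 - 36 = -34. Stack: [-9, -34]
BINARY_OP * → -9 * -34 = 306. Stack: [306]
STORE_FAST k → k=306. Stack: []
LOAD_FAST k → push 306. Stack: [306]
RETURN_VALUE → return 306.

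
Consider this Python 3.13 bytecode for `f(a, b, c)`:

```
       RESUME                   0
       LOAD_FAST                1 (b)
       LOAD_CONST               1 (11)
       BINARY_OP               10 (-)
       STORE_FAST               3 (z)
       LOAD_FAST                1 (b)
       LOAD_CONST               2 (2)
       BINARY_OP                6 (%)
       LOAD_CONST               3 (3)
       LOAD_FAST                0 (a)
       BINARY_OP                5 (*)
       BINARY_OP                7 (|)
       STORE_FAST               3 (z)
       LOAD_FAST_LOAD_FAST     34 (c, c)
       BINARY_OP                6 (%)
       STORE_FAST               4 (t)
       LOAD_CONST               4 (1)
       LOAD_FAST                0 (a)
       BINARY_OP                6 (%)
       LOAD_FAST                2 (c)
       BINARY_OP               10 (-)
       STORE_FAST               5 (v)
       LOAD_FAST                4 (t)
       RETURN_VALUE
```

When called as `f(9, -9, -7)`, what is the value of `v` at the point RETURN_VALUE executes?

8

LOAD_FAST b → push -9. Stack: [-9]
LOAD_CONST → push 11. Stack: [-9, 11]
BINARY_OP - → -9 - 11 = -20. Stack: [-20]
STORE_FAST z → z=-20. Stack: []
LOAD_FAST b → push -9. Stack: [-9]
LOAD_CONST → push 2. Stack: [-9, 2]
BINARY_OP % → -9 % 2 = 1. Stack: [1]
LOAD_CONST → push 3. Stack: [1, 3]
LOAD_FAST a → push 9. Stack: [1, 3, 9]
BINARY_OP * → 3 * 9 = 27. Stack: [1, 27]
BINARY_OP | → 1 | 27 = 27. Stack: [27]
STORE_FAST z → z=27. Stack: []
LOAD_FAST_LOAD_FAST c,c → push -7,-7. Stack: [-7, -7]
BINARY_OP % → -7 % -7 = 0. Stack: [0]
STORE_FAST t → t=0. Stack: []
LOAD_CONST → push 1. Stack: [1]
LOAD_FAST a → push 9. Stack: [1, 9]
BINARY_OP % → 1 % 9 = 1. Stack: [1]
LOAD_FAST c → push -7. Stack: [1, -7]
BINARY_OP - → 1 - -7 = 8. Stack: [8]
STORE_FAST v → v=8. Stack: []
LOAD_FAST t → push 0. Stack: [0]
RETURN_VALUE → return 0.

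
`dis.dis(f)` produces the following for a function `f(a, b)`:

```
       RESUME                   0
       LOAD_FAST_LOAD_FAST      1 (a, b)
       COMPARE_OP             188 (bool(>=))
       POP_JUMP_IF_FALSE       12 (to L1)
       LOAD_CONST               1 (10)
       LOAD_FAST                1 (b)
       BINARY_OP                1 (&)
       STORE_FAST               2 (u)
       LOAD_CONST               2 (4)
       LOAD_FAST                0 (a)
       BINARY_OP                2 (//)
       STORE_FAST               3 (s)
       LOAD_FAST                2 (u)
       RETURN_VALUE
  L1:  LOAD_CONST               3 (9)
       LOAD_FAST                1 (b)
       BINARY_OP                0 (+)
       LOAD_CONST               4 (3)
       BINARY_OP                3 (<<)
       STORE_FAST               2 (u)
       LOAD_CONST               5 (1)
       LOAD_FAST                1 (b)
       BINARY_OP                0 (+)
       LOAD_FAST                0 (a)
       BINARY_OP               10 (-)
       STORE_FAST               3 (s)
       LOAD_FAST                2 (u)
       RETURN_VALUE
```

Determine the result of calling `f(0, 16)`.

200

LOAD_FAST_LOAD_FAST a,b → push 0,16. Stack: [0, 16]
COMPARE_OP bool(>=) → 0 vs 16 = False. Stack: [False]
POP_JUMP_IF_FALSE → pop False; jump. Stack: []
LOAD_CONST → push 9. Stack: [9]
LOAD_FAST b → push 16. Stack: [9, 16]
BINARY_OP + → 9 + 16 = 25. Stack: [25]
LOAD_CONST → push 3. Stack: [25, 3]
BINARY_OP << → 25 << 3 = 200. Stack: [200]
STORE_FAST u → u=200. Stack: []
LOAD_CONST → push 1. Stack: [1]
LOAD_FAST b → push 16. Stack: [1, 16]
BINARY_OP + → 1 + 16 = 17. Stack: [17]
LOAD_FAST a → push 0. Stack: [17, 0]
BINARY_OP - → 17 - 0 = 17. Stack: [17]
STORE_FAST s → s=17. Stack: []
LOAD_FAST u → push 200. Stack: [200]
RETURN_VALUE → return 200.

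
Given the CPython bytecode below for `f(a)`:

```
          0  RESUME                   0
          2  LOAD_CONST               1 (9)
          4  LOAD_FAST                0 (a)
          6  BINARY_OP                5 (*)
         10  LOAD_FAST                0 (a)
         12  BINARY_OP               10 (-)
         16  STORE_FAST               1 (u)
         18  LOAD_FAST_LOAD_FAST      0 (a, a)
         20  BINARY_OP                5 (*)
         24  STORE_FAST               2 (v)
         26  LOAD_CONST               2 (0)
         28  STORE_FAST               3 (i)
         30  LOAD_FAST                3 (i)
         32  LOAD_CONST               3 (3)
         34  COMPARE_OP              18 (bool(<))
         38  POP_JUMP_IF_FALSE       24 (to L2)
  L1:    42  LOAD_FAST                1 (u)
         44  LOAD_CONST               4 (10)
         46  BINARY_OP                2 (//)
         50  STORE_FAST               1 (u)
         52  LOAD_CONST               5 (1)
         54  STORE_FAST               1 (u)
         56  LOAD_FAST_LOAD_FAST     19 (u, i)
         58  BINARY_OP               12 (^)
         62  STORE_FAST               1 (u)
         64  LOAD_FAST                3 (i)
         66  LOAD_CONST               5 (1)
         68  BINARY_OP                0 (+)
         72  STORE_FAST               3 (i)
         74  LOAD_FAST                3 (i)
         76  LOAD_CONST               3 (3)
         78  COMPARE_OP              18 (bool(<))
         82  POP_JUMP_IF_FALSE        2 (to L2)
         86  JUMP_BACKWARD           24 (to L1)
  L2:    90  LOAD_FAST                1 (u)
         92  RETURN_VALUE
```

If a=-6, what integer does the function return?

3

LOAD_CONST → push 9
LOAD_FAST a → push -6
BINARY_OP * → 9 * -6 = -54
LOAD_FAST a → push -6
BINARY_OP - → -54 - -6 = -48
STORE_FAST u → u=-48
LOAD_FAST_LOAD_FAST a,a → push -6,-6
BINARY_OP * → -6 * -6 = 36
STORE_FAST v → v=36
LOAD_CONST → push 0
STORE_FAST i → i=0
LOAD_FAST i → push 0
LOAD_CONST → push 3
COMPARE_OP bool(<) → 0 vs 3 = True
POP_JUMP_IF_FALSE → pop True; no jump
LOAD_FAST u → push -48
LOAD_CONST → push 10
BINARY_OP // → -48 // 10 = -5
STORE_FAST u → u=-5
LOAD_CONST → push 1
STORE_FAST u → u=1
LOAD_FAST_LOAD_FAST u,i → push 1,0
BINARY_OP ^ → 1 ^ 0 = 1
STORE_FAST u → u=1
LOAD_FAST i → push 0
LOAD_CONST → push 1
BINARY_OP + → 0 + 1 = 1
STORE_FAST i → i=1
LOAD_FAST i → push 1
LOAD_CONST → push 3
COMPARE_OP bool(<) → 1 vs 3 = True
POP_JUMP_IF_FALSE → pop True; no jump
LOAD_FAST u → push 1
LOAD_CONST → push 10
BINARY_OP // → 1 // 10 = 0
STORE_FAST u → u=0
LOAD_CONST → push 1
STORE_FAST u → u=1
LOAD_FAST_LOAD_FAST u,i → push 1,1
BINARY_OP ^ → 1 ^ 1 = 0
STORE_FAST u → u=0
LOAD_FAST i → push 1
LOAD_CONST → push 1
BINARY_OP + → 1 + 1 = 2
STORE_FAST i → i=2
LOAD_FAST i → push 2
LOAD_CONST → push 3
COMPARE_OP bool(<) → 2 vs 3 = True
POP_JUMP_IF_FALSE → pop True; no jump
LOAD_FAST u → push 0
LOAD_CONST → push 10
BINARY_OP // → 0 // 10 = 0
STORE_FAST u → u=0
LOAD_CONST → push 1
STORE_FAST u → u=1
LOAD_FAST_LOAD_FAST u,i → push 1,2
BINARY_OP ^ → 1 ^ 2 = 3
STORE_FAST u → u=3
LOAD_FAST i → push 2
LOAD_CONST → push 1
BINARY_OP + → 2 + 1 = 3
STORE_FAST i → i=3
LOAD_FAST i → push 3
LOAD_CONST → push 3
COMPARE_OP bool(<) → 3 vs 3 = False
POP_JUMP_IF_FALSE → pop False; jump
LOAD_FAST u → push 3
RETURN_VALUE → return 3.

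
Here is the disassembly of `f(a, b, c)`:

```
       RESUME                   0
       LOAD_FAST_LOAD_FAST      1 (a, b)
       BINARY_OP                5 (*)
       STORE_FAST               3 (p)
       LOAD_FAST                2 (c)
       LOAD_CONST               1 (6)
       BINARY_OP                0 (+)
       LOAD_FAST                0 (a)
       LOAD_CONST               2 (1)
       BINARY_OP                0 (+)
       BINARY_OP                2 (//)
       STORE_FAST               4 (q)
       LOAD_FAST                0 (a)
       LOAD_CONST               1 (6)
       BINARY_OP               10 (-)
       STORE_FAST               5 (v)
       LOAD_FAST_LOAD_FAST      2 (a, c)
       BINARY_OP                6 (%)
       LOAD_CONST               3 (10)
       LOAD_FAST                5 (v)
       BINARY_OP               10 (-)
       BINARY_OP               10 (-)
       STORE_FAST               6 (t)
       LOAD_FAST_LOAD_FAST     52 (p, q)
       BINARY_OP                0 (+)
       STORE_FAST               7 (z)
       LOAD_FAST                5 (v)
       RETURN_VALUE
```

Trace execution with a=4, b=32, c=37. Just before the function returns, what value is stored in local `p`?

LOAD_FAST_LOAD_FAST a,b → push 4,32. Stack: [4, 32]
BINARY_OP * → 4 * 32 = 128. Stack: [128]
STORE_FAST p → p=128. Stack: []
LOAD_FAST c → push 37. Stack: [37]
LOAD_CONST → push 6. Stack: [37, 6]
BINARY_OP + → 37 + 6 = 43. Stack: [43]
LOAD_FAST a → push 4. Stack: [43, 4]
LOAD_CONST → push 1. Stack: [43, 4, 1]
BINARY_OP + → 4 + 1 = 5. Stack: [43, 5]
BINARY_OP // → 43 // 5 = 8. Stack: [8]
STORE_FAST q → q=8. Stack: []
LOAD_FAST a → push 4. Stack: [4]
LOAD_CONST → push 6. Stack: [4, 6]
BINARY_OP - → 4 - 6 = -2. Stack: [-2]
STORE_FAST v → v=-2. Stack: []
LOAD_FAST_LOAD_FAST a,c → push 4,37. Stack: [4, 37]
BINARY_OP % → 4 % 37 = 4. Stack: [4]
LOAD_CONST → push 10. Stack: [4, 10]
LOAD_FAST v → push -2. Stack: [4, 10, -2]
BINARY_OP - → 10 - -2 = 12. Stack: [4, 12]
BINARY_OP - → 4 - 12 = -8. Stack: [-8]
STORE_FAST t → t=-8. Stack: []
LOAD_FAST_LOAD_FAST p,q → push 128,8. Stack: [128, 8]
BINARY_OP + → 128 + 8 = 136. Stack: [136]
STORE_FAST z → z=136. Stack: []
LOAD_FAST v → push -2. Stack: [-2]
RETURN_VALUE → return -2.

128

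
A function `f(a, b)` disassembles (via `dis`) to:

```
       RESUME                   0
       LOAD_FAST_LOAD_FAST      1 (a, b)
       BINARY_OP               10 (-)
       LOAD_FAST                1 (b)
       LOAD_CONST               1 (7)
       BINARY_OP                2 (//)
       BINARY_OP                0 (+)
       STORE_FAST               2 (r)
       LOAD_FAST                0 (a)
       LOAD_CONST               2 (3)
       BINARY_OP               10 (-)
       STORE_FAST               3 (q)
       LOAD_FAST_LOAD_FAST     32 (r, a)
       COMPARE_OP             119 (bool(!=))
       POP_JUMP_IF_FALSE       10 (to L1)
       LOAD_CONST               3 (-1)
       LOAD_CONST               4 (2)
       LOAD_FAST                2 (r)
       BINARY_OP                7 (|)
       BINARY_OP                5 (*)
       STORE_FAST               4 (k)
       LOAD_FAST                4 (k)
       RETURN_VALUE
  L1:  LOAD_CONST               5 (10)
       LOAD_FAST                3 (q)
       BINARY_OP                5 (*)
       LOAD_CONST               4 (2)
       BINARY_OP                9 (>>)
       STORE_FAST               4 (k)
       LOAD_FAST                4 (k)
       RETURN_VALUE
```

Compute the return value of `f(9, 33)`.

LOAD_FAST_LOAD_FAST a,b → push 9,33. Stack: [9, 33]
BINARY_OP - → 9 - 33 = -24. Stack: [-24]
LOAD_FAST b → push 33. Stack: [-24, 33]
LOAD_CONST → push 7. Stack: [-24, 33, 7]
BINARY_OP // → 33 // 7 = 4. Stack: [-24, 4]
BINARY_OP + → -24 + 4 = -20. Stack: [-20]
STORE_FAST r → r=-20. Stack: []
LOAD_FAST a → push 9. Stack: [9]
LOAD_CONST → push 3. Stack: [9, 3]
BINARY_OP - → 9 - 3 = 6. Stack: [6]
STORE_FAST q → q=6. Stack: []
LOAD_FAST_LOAD_FAST r,a → push -20,9. Stack: [-20, 9]
COMPARE_OP bool(!=) → -20 vs 9 = True. Stack: [True]
POP_JUMP_IF_FALSE → pop True; no jump. Stack: []
LOAD_CONST → push -1. Stack: [-1]
LOAD_CONST → push 2. Stack: [-1, 2]
LOAD_FAST r → push -20. Stack: [-1, 2, -20]
BINARY_OP | → 2 | -20 = -18. Stack: [-1, -18]
BINARY_OP * → -1 * -18 = 18. Stack: [18]
STORE_FAST k → k=18. Stack: []
LOAD_FAST k → push 18. Stack: [18]
RETURN_VALUE → return 18.

18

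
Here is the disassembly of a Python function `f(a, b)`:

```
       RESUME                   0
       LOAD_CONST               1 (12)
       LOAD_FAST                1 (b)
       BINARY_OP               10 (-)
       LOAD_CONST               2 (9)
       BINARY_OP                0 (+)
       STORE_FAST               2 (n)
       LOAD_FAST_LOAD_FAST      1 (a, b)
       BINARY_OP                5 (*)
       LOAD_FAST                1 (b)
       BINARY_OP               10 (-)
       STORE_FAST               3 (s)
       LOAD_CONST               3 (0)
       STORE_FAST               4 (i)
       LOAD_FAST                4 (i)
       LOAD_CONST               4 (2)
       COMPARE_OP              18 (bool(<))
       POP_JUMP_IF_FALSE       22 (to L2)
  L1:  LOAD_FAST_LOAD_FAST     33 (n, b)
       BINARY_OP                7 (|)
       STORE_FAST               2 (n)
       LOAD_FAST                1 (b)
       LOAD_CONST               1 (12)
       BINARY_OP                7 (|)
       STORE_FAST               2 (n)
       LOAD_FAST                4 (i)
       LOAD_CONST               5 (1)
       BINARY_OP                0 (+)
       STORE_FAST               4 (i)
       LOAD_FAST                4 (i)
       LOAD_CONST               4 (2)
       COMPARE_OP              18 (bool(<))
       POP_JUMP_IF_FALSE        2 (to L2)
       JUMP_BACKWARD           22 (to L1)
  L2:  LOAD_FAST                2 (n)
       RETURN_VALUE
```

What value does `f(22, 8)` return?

LOAD_CONST → push 12. Stack: [12]
LOAD_FAST b → push 8. Stack: [12, 8]
BINARY_OP - → 12 - 8 = 4. Stack: [4]
LOAD_CONST → push 9. Stack: [4, 9]
BINARY_OP + → 4 + 9 = 13. Stack: [13]
STORE_FAST n → n=13. Stack: []
LOAD_FAST_LOAD_FAST a,b → push 22,8. Stack: [22, 8]
BINARY_OP * → 22 * 8 = 176. Stack: [176]
LOAD_FAST b → push 8. Stack: [176, 8]
BINARY_OP - → 176 - 8 = 168. Stack: [168]
STORE_FAST s → s=168. Stack: []
LOAD_CONST → push 0. Stack: [0]
STORE_FAST i → i=0. Stack: []
LOAD_FAST i → push 0. Stack: [0]
LOAD_CONST → push 2. Stack: [0, 2]
COMPARE_OP bool(<) → 0 vs 2 = True. Stack: [True]
POP_JUMP_IF_FALSE → pop True; no jump. Stack: []
LOAD_FAST_LOAD_FAST n,b → push 13,8. Stack: [13, 8]
BINARY_OP | → 13 | 8 = 13. Stack: [13]
STORE_FAST n → n=13. Stack: []
LOAD_FAST b → push 8. Stack: [8]
LOAD_CONST → push 12. Stack: [8, 12]
BINARY_OP | → 8 | 12 = 12. Stack: [12]
STORE_FAST n → n=12. Stack: []
LOAD_FAST i → push 0. Stack: [0]
LOAD_CONST → push 1. Stack: [0, 1]
BINARY_OP + → 0 + 1 = 1. Stack: [1]
STORE_FAST i → i=1. Stack: []
LOAD_FAST i → push 1. Stack: [1]
LOAD_CONST → push 2. Stack: [1, 2]
COMPARE_OP bool(<) → 1 vs 2 = True. Stack: [True]
POP_JUMP_IF_FALSE → pop True; no jump. Stack: []
LOAD_FAST_LOAD_FAST n,b → push 12,8. Stack: [12, 8]
BINARY_OP | → 12 | 8 = 12. Stack: [12]
STORE_FAST n → n=12. Stack: []
LOAD_FAST b → push 8. Stack: [8]
LOAD_CONST → push 12. Stack: [8, 12]
BINARY_OP | → 8 | 12 = 12. Stack: [12]
STORE_FAST n → n=12. Stack: []
LOAD_FAST i → push 1. Stack: [1]
LOAD_CONST → push 1. Stack: [1, 1]
BINARY_OP + → 1 + 1 = 2. Stack: [2]
STORE_FAST i → i=2. Stack: []
LOAD_FAST i → push 2. Stack: [2]
LOAD_CONST → push 2. Stack: [2, 2]
COMPARE_OP bool(<) → 2 vs 2 = False. Stack: [False]
POP_JUMP_IF_FALSE → pop False; jump. Stack: []
LOAD_FAST n → push 12. Stack: [12]
RETURN_VALUE → return 12.

12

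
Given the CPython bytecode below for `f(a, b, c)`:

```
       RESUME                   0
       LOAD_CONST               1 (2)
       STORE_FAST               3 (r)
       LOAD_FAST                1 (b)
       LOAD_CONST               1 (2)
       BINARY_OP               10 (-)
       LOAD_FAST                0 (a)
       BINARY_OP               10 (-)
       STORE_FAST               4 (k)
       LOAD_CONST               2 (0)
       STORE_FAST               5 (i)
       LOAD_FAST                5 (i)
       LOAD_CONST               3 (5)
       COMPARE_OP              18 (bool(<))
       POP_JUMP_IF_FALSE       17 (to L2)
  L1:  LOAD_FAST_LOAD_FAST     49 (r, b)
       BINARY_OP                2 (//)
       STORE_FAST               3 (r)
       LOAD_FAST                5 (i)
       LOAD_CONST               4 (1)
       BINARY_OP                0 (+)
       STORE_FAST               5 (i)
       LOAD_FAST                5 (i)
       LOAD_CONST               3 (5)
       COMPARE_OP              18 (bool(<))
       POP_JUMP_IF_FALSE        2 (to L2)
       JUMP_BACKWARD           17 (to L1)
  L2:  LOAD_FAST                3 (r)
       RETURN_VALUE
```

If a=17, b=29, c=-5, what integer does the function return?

0

LOAD_CONST → push 2
STORE_FAST r → r=2
LOAD_FAST b → push 29
LOAD_CONST → push 2
BINARY_OP - → 29 - 2 = 27
LOAD_FAST a → push 17
BINARY_OP - → 27 - 17 = 10
STORE_FAST k → k=10
LOAD_CONST → push 0
STORE_FAST i → i=0
LOAD_FAST i → push 0
LOAD_CONST → push 5
COMPARE_OP bool(<) → 0 vs 5 = True
POP_JUMP_IF_FALSE → pop True; no jump
LOAD_FAST_LOAD_FAST r,b → push 2,29
BINARY_OP // → 2 // 29 = 0
STORE_FAST r → r=0
LOAD_FAST i → push 0
LOAD_CONST → push 1
BINARY_OP + → 0 + 1 = 1
STORE_FAST i → i=1
LOAD_FAST i → push 1
LOAD_CONST → push 5
COMPARE_OP bool(<) → 1 vs 5 = True
POP_JUMP_IF_FALSE → pop True; no jump
LOAD_FAST_LOAD_FAST r,b → push 0,29
BINARY_OP // → 0 // 29 = 0
STORE_FAST r → r=0
LOAD_FAST i → push 1
LOAD_CONST → push 1
BINARY_OP + → 1 + 1 = 2
STORE_FAST i → i=2
LOAD_FAST i → push 2
LOAD_CONST → push 5
COMPARE_OP bool(<) → 2 vs 5 = True
POP_JUMP_IF_FALSE → pop True; no jump
LOAD_FAST_LOAD_FAST r,b → push 0,29
BINARY_OP // → 0 // 29 = 0
STORE_FAST r → r=0
LOAD_FAST i → push 2
LOAD_CONST → push 1
BINARY_OP + → 2 + 1 = 3
STORE_FAST i → i=3
LOAD_FAST i → push 3
LOAD_CONST → push 5
COMPARE_OP bool(<) → 3 vs 5 = True
POP_JUMP_IF_FALSE → pop True; no jump
LOAD_FAST_LOAD_FAST r,b → push 0,29
BINARY_OP // → 0 // 29 = 0
STORE_FAST r → r=0
LOAD_FAST i → push 3
LOAD_CONST → push 1
BINARY_OP + → 3 + 1 = 4
STORE_FAST i → i=4
LOAD_FAST i → push 4
LOAD_CONST → push 5
COMPARE_OP bool(<) → 4 vs 5 = True
POP_JUMP_IF_FALSE → pop True; no jump
LOAD_FAST_LOAD_FAST r,b → push 0,29
BINARY_OP // → 0 // 29 = 0
STORE_FAST r → r=0
LOAD_FAST i → push 4
LOAD_CONST → push 1
BINARY_OP + → 4 + 1 = 5
STORE_FAST i → i=5
LOAD_FAST i → push 5
LOAD_CONST → push 5
COMPARE_OP bool(<) → 5 vs 5 = False
POP_JUMP_IF_FALSE → pop False; jump
LOAD_FAST r → push 0
RETURN_VALUE → return 0.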